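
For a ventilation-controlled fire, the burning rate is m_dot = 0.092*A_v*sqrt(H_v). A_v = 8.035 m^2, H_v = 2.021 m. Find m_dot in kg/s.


sqrt(H_v) = 1.4216
m_dot = 0.092 * 8.035 * 1.4216 = 1.0509 kg/s

1.0509 kg/s


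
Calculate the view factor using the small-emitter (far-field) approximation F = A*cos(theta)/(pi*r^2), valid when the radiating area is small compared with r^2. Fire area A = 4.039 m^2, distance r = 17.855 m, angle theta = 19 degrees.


cos(19 deg) = 0.94552
pi*r^2 = 1001.5
F = 4.039 * 0.94552 / 1001.5 = 0.0038131

0.0038131


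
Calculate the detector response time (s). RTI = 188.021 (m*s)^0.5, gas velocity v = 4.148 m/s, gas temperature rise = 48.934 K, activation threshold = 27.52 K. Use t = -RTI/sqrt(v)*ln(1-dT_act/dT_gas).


dT_act/dT_gas = 0.56239
ln(1 - 0.56239) = -0.82643
t = -188.021 / sqrt(4.148) * -0.82643 = 76.294 s

76.294 s


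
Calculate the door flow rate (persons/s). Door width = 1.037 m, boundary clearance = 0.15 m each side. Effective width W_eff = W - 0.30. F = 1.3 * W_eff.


W_eff = 1.037 - 0.30 = 0.737 m
F = 1.3 * 0.737 = 0.95810 persons/s

0.95810 persons/s


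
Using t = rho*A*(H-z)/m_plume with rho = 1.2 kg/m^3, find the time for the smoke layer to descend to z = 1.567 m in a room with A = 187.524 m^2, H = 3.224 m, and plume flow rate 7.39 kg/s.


H - z = 1.657 m
t = 1.2 * 187.524 * 1.657 / 7.39 = 50.456 s

50.456 s


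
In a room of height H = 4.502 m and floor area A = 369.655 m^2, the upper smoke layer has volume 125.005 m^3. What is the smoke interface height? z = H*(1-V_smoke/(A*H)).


V/(A*H) = 0.075115
1 - 0.075115 = 0.92489
z = 4.502 * 0.92489 = 4.1638 m

4.1638 m


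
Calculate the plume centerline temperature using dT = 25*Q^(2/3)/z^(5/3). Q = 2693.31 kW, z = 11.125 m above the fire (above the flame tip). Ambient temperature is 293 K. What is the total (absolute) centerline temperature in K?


Q^(2/3) = 193.58
z^(5/3) = 55.441
dT = 25 * 193.58 / 55.441 = 87.290 K
T = 293 + 87.290 = 380.29 K

380.29 K


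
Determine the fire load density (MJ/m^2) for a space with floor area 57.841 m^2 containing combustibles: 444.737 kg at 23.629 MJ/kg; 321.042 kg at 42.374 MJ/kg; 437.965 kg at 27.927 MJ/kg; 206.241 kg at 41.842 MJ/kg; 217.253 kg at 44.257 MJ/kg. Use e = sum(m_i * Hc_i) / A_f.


Total energy = 444.737*23.629 + 321.042*42.374 + 437.965*27.927 + 206.241*41.842 + 217.253*44.257
= 10508.69 + 13603.83 + 12231.05 + 8629.536 + 9614.966
= 54588.07 MJ
e = 54588.07 / 57.841 = 943.76 MJ/m^2

943.76 MJ/m^2


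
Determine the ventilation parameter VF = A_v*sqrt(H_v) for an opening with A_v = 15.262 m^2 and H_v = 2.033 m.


sqrt(H_v) = 1.4258
VF = 15.262 * 1.4258 = 21.761 m^(5/2)

21.761 m^(5/2)


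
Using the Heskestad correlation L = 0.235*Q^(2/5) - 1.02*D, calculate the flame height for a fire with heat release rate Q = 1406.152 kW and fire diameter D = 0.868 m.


Q^(2/5) = 18.164
0.235 * Q^(2/5) = 4.2686
1.02 * D = 0.88536
L = 3.3832 m

3.3832 m


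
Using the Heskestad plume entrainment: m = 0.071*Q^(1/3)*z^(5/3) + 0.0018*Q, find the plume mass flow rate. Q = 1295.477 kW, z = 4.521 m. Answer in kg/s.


Q^(1/3) = 10.901
z^(5/3) = 12.361
First term = 0.071 * 10.901 * 12.361 = 9.5674
Second term = 0.0018 * 1295.477 = 2.3319
m = 11.899 kg/s

11.899 kg/s


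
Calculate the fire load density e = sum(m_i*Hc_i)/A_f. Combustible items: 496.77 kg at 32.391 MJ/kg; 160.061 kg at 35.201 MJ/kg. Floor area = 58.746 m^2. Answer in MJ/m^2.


Total energy = 496.77*32.391 + 160.061*35.201
= 16090.88 + 5634.307
= 21725.18 MJ
e = 21725.18 / 58.746 = 369.82 MJ/m^2

369.82 MJ/m^2


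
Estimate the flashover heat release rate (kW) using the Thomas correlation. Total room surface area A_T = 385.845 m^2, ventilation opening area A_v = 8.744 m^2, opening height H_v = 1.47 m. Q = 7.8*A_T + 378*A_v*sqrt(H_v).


7.8*A_T = 3009.591
sqrt(H_v) = 1.2124
378*A_v*sqrt(H_v) = 4007.4
Q = 3009.591 + 4007.4 = 7017.0 kW

7017.0 kW


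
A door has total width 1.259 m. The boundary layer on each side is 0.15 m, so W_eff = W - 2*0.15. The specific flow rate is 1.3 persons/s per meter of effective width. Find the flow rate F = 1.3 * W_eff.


W_eff = 1.259 - 0.30 = 0.959 m
F = 1.3 * 0.959 = 1.2467 persons/s

1.2467 persons/s


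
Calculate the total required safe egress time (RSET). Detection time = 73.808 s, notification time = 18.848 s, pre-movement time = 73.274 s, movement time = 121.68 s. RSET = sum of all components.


Total = 73.808 + 18.848 + 73.274 + 121.68 = 287.61 s

287.61 s


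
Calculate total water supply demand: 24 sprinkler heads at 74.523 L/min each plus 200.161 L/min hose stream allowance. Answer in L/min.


Sprinkler demand = 24 * 74.523 = 1788.552 L/min
Total = 1788.552 + 200.161 = 1988.713 L/min

1988.713 L/min


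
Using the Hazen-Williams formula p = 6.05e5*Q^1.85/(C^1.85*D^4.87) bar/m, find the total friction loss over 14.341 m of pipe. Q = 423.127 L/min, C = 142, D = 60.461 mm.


Q^1.85 = 72272
C^1.85 = 9588.1
D^4.87 = 4.7401e+08
p/m = 0.0096207 bar/m
p_total = 0.0096207 * 14.341 = 0.13797 bar

0.13797 bar


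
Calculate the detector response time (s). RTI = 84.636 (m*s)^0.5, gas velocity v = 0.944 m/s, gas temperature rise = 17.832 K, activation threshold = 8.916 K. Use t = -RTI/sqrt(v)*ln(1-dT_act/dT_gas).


dT_act/dT_gas = 0.5
ln(1 - 0.5) = -0.69315
t = -84.636 / sqrt(0.944) * -0.69315 = 60.380 s

60.380 s


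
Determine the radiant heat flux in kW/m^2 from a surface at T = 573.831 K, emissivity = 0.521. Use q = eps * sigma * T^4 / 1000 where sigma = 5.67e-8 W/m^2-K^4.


T^4 = 1.0843e+11
q = 0.521 * 5.67e-8 * 1.0843e+11 / 1000 = 3.2030 kW/m^2

3.2030 kW/m^2


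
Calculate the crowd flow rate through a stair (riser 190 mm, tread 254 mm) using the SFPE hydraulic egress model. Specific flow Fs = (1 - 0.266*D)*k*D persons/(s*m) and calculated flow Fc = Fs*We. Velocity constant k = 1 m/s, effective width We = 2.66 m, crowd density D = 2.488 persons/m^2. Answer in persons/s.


1 - 0.266*D = 1 - 0.266*2.488 = 0.33819
Fs = 0.33819 * 1 * 2.488 = 0.84142 persons/(s*m)
Fc = 0.84142 * 2.66 = 2.2382 persons/s

2.2382 persons/s


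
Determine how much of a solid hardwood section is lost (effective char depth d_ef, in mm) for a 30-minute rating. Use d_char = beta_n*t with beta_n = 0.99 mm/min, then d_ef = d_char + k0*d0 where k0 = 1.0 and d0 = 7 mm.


d_char = 0.99 * 30 = 29.7 mm
d_ef = 29.7 + 1.0*7 = 36.7 mm

36.7 mm


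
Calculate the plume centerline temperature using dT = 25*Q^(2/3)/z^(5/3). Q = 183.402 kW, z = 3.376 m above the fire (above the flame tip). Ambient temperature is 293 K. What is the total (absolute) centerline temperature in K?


Q^(2/3) = 32.280
z^(5/3) = 7.5975
dT = 25 * 32.280 / 7.5975 = 106.22 K
T = 293 + 106.22 = 399.22 K

399.22 K


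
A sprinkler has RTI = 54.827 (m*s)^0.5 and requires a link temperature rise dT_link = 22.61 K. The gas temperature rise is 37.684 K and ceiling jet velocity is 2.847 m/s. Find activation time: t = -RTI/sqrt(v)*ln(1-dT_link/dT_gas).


dT_link/dT_gas = 0.59999
ln(1 - 0.59999) = -0.91626
t = -54.827 / sqrt(2.847) * -0.91626 = 29.773 s

29.773 s


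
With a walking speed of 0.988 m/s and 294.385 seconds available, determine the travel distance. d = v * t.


d = 0.988 * 294.385 = 290.85 m

290.85 m


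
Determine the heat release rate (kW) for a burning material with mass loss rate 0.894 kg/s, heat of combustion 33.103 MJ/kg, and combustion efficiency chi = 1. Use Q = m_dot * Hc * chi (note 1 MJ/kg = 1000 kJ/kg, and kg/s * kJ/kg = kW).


Hc = 33.103 MJ/kg = 33.103 * 1000 kJ/kg = 33103 kJ/kg
Q = 0.894 kg/s * 33103 kJ/kg * 1 = 29594.082 kW

29594.082 kW


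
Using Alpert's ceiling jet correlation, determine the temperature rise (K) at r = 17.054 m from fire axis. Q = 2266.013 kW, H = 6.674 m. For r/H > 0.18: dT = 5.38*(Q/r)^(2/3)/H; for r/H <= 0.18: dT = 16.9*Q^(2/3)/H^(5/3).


r/H = 17.054 / 6.674 = 2.5553
r/H > 0.18, so dT = 5.38*(Q/r)^(2/3)/H
Q/r = 132.87
(Q/r)^(2/3) = 26.039
dT = 5.38 * 26.039 / 6.674 = 20.990 K

20.990 K


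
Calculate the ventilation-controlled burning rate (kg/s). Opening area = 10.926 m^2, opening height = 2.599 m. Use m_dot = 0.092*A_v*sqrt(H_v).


sqrt(H_v) = 1.6121
m_dot = 0.092 * 10.926 * 1.6121 = 1.6205 kg/s

1.6205 kg/s


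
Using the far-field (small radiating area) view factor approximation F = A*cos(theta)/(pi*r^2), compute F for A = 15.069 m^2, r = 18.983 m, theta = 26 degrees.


cos(26 deg) = 0.89879
pi*r^2 = 1132.1
F = 15.069 * 0.89879 / 1132.1 = 0.011964

0.011964


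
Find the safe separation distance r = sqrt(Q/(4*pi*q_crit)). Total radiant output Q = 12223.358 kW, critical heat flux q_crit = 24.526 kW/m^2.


4*pi*q_crit = 308.20
Q/(4*pi*q_crit) = 39.660
r = sqrt(39.660) = 6.2976 m

6.2976 m


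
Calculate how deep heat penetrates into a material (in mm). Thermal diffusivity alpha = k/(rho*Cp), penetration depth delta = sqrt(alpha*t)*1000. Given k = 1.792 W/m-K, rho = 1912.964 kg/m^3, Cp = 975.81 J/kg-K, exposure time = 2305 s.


alpha = 1.792 / (1912.964 * 975.81) = 9.5999e-07 m^2/s
alpha * t = 0.0022128
delta = sqrt(0.0022128) * 1000 = 47.040 mm

47.040 mm


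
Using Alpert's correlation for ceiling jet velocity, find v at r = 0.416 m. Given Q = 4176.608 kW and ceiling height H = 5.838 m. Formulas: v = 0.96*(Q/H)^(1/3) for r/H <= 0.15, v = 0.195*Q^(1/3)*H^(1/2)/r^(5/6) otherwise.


r/H = 0.416 / 5.838 = 0.071257
r/H <= 0.15, so v = 0.96*(Q/H)^(1/3)
Q/H = 715.42
(Q/H)^(1/3) = 8.9438
v = 0.96 * 8.9438 = 8.5860 m/s

8.5860 m/s


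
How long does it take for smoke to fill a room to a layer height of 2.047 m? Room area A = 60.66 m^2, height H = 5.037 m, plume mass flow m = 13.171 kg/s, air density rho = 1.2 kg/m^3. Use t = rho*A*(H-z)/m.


H - z = 2.99 m
t = 1.2 * 60.66 * 2.99 / 13.171 = 16.525 s

16.525 s


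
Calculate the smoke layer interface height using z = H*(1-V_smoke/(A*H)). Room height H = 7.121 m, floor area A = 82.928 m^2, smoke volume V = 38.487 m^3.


V/(A*H) = 0.065174
1 - 0.065174 = 0.93483
z = 7.121 * 0.93483 = 6.6569 m

6.6569 m


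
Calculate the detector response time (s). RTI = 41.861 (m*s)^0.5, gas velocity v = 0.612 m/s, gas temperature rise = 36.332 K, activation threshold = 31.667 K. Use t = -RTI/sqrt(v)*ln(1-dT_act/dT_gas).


dT_act/dT_gas = 0.87160
ln(1 - 0.87160) = -2.0526
t = -41.861 / sqrt(0.612) * -2.0526 = 109.83 s

109.83 s


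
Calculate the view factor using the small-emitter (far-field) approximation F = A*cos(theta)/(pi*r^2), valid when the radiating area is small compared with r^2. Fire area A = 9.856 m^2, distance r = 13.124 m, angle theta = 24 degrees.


cos(24 deg) = 0.91355
pi*r^2 = 541.11
F = 9.856 * 0.91355 / 541.11 = 0.016640

0.016640


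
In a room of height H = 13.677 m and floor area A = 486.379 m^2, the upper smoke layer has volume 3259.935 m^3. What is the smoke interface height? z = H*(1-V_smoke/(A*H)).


V/(A*H) = 0.49005
1 - 0.49005 = 0.50995
z = 13.677 * 0.50995 = 6.9745 m

6.9745 m


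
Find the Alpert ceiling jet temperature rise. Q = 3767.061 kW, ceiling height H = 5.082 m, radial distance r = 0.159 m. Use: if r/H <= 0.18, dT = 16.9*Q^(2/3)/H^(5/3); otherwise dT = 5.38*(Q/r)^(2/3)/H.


r/H = 0.159 / 5.082 = 0.031287
r/H <= 0.18, so dT = 16.9*Q^(2/3)/H^(5/3)
Q^(2/3) = 242.10
H^(5/3) = 15.022
dT = 16.9 * 242.10 / 15.022 = 272.37 K

272.37 K


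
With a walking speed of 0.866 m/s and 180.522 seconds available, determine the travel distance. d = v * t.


d = 0.866 * 180.522 = 156.33 m

156.33 m


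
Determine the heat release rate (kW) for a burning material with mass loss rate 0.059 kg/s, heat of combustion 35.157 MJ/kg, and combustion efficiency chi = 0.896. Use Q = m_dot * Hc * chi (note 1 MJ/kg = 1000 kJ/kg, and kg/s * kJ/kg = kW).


Hc = 35.157 MJ/kg = 35.157 * 1000 kJ/kg = 35157 kJ/kg
Q = 0.059 kg/s * 35157 kJ/kg * 0.896 = 1858.5 kW

1858.5 kW


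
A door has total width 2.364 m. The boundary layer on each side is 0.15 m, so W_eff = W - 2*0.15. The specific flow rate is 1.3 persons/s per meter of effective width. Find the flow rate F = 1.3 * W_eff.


W_eff = 2.364 - 0.30 = 2.064 m
F = 1.3 * 2.064 = 2.6832 persons/s

2.6832 persons/s


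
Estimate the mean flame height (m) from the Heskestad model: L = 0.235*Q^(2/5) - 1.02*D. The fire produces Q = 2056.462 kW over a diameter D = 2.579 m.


Q^(2/5) = 21.147
0.235 * Q^(2/5) = 4.9695
1.02 * D = 2.6306
L = 2.3390 m

2.3390 m


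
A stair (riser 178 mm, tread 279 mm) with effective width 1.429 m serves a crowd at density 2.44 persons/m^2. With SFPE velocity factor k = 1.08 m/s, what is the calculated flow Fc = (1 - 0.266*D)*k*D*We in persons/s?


1 - 0.266*D = 1 - 0.266*2.44 = 0.35096
Fs = 0.35096 * 1.08 * 2.44 = 0.92485 persons/(s*m)
Fc = 0.92485 * 1.429 = 1.3216 persons/s

1.3216 persons/s


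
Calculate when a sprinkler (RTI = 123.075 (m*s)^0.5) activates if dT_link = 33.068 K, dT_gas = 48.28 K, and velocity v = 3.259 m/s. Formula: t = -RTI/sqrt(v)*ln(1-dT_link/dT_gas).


dT_link/dT_gas = 0.68492
ln(1 - 0.68492) = -1.1549
t = -123.075 / sqrt(3.259) * -1.1549 = 78.738 s

78.738 s


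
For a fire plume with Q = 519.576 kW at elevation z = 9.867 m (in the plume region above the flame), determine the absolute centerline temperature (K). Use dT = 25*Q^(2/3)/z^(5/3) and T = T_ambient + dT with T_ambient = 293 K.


Q^(2/3) = 64.630
z^(5/3) = 45.392
dT = 25 * 64.630 / 45.392 = 35.596 K
T = 293 + 35.596 = 328.60 K

328.60 K


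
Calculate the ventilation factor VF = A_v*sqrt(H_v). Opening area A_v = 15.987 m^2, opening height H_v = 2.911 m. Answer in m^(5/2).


sqrt(H_v) = 1.7062
VF = 15.987 * 1.7062 = 27.276 m^(5/2)

27.276 m^(5/2)


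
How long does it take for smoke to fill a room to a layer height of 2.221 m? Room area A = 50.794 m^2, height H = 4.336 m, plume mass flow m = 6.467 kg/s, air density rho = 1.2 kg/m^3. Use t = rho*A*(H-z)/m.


H - z = 2.115 m
t = 1.2 * 50.794 * 2.115 / 6.467 = 19.934 s

19.934 s


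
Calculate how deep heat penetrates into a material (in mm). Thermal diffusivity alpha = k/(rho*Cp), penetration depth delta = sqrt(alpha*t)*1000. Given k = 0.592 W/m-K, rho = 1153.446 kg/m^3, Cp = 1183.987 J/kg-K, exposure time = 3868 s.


alpha = 0.592 / (1153.446 * 1183.987) = 4.3349e-07 m^2/s
alpha * t = 0.0016767
delta = sqrt(0.0016767) * 1000 = 40.948 mm

40.948 mm


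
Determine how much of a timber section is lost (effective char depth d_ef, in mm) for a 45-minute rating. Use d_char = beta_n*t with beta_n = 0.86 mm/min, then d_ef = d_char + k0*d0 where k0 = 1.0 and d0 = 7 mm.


d_char = 0.86 * 45 = 38.7 mm
d_ef = 38.7 + 1.0*7 = 45.7 mm

45.7 mm


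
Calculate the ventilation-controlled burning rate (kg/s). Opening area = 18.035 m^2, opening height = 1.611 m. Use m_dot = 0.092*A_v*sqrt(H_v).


sqrt(H_v) = 1.2693
m_dot = 0.092 * 18.035 * 1.2693 = 2.1060 kg/s

2.1060 kg/s


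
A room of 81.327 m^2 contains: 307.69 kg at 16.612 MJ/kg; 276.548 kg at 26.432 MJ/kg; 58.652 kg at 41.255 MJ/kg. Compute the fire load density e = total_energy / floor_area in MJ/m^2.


Total energy = 307.69*16.612 + 276.548*26.432 + 58.652*41.255
= 5111.346 + 7309.717 + 2419.688
= 14840.75 MJ
e = 14840.75 / 81.327 = 182.48 MJ/m^2

182.48 MJ/m^2


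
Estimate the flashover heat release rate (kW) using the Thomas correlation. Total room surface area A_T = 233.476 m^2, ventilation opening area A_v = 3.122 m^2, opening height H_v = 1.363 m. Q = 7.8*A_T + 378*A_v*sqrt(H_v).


7.8*A_T = 1821.1
sqrt(H_v) = 1.1675
378*A_v*sqrt(H_v) = 1377.8
Q = 1821.1 + 1377.8 = 3198.9 kW

3198.9 kW


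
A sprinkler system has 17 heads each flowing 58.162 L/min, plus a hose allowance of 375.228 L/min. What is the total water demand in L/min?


Sprinkler demand = 17 * 58.162 = 988.754 L/min
Total = 988.754 + 375.228 = 1363.982 L/min

1363.982 L/min


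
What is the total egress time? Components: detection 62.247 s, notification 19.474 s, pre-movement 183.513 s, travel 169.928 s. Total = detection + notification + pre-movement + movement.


Total = 62.247 + 19.474 + 183.513 + 169.928 = 435.162 s

435.162 s


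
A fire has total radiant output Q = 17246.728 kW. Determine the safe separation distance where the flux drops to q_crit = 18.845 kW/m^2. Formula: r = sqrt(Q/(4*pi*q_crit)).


4*pi*q_crit = 236.81
Q/(4*pi*q_crit) = 72.828
r = sqrt(72.828) = 8.5340 m

8.5340 m


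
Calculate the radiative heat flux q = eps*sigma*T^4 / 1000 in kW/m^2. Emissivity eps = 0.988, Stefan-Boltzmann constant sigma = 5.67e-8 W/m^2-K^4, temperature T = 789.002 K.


T^4 = 3.8754e+11
q = 0.988 * 5.67e-8 * 3.8754e+11 / 1000 = 21.710 kW/m^2

21.710 kW/m^2


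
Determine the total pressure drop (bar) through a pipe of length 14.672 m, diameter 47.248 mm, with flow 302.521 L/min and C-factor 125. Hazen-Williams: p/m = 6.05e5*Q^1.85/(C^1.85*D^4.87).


Q^1.85 = 38851
C^1.85 = 7573.3
D^4.87 = 1.4264e+08
p/m = 0.021758 bar/m
p_total = 0.021758 * 14.672 = 0.31924 bar

0.31924 bar


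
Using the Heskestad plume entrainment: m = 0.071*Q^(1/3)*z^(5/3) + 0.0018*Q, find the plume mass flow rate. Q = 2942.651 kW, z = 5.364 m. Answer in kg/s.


Q^(1/3) = 14.330
z^(5/3) = 16.437
First term = 0.071 * 14.330 * 16.437 = 16.723
Second term = 0.0018 * 2942.651 = 5.2968
m = 22.020 kg/s

22.020 kg/s


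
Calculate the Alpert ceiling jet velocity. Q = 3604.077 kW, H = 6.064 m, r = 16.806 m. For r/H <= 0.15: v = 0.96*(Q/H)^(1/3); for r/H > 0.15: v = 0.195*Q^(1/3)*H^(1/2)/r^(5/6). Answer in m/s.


r/H = 16.806 / 6.064 = 2.7714
r/H > 0.15, so v = 0.195*Q^(1/3)*H^(1/2)/r^(5/6)
Q^(1/3) = 15.332
H^(1/2) = 2.4625
r^(5/6) = 10.501
v = 0.195 * 15.332 * 2.4625 / 10.501 = 0.70112 m/s

0.70112 m/s


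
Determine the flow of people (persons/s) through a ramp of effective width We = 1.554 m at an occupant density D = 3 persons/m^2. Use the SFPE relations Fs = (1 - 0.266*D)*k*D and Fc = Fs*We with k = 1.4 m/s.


1 - 0.266*D = 1 - 0.266*3 = 0.202
Fs = 0.202 * 1.4 * 3 = 0.84840 persons/(s*m)
Fc = 0.84840 * 1.554 = 1.3184 persons/s

1.3184 persons/s


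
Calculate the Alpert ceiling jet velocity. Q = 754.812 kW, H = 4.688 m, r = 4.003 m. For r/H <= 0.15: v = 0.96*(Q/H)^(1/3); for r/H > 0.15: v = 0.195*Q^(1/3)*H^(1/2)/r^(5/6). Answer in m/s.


r/H = 4.003 / 4.688 = 0.85388
r/H > 0.15, so v = 0.195*Q^(1/3)*H^(1/2)/r^(5/6)
Q^(1/3) = 9.1050
H^(1/2) = 2.1652
r^(5/6) = 3.1768
v = 0.195 * 9.1050 * 2.1652 / 3.1768 = 1.2101 m/s

1.2101 m/s


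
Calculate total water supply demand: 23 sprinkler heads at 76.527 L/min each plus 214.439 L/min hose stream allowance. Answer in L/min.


Sprinkler demand = 23 * 76.527 = 1760.121 L/min
Total = 1760.121 + 214.439 = 1974.56 L/min

1974.56 L/min


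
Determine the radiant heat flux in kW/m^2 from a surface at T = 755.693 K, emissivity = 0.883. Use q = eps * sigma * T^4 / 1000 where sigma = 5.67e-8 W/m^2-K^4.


T^4 = 3.2612e+11
q = 0.883 * 5.67e-8 * 3.2612e+11 / 1000 = 16.328 kW/m^2

16.328 kW/m^2


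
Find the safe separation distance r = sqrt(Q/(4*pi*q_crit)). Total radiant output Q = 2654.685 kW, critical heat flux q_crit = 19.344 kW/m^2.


4*pi*q_crit = 243.08
Q/(4*pi*q_crit) = 10.921
r = sqrt(10.921) = 3.3047 m

3.3047 m


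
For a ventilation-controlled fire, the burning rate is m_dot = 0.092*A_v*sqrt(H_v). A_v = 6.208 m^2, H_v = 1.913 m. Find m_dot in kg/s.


sqrt(H_v) = 1.3831
m_dot = 0.092 * 6.208 * 1.3831 = 0.78995 kg/s

0.78995 kg/s


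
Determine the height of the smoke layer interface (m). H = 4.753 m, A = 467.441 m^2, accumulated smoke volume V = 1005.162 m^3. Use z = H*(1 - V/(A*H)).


V/(A*H) = 0.45242
1 - 0.45242 = 0.54758
z = 4.753 * 0.54758 = 2.6026 m

2.6026 m


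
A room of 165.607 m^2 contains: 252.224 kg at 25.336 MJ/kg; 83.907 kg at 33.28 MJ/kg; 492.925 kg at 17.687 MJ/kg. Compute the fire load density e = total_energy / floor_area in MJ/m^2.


Total energy = 252.224*25.336 + 83.907*33.28 + 492.925*17.687
= 6390.347 + 2792.425 + 8718.364
= 17901.14 MJ
e = 17901.14 / 165.607 = 108.09 MJ/m^2

108.09 MJ/m^2


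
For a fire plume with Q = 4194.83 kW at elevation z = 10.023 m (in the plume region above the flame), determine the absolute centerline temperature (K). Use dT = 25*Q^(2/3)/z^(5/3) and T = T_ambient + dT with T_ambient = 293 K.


Q^(2/3) = 260.10
z^(5/3) = 46.594
dT = 25 * 260.10 / 46.594 = 139.56 K
T = 293 + 139.56 = 432.56 K

432.56 K


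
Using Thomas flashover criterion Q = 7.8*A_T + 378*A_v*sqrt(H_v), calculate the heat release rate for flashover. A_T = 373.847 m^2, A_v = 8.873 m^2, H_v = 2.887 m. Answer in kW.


7.8*A_T = 2916.0
sqrt(H_v) = 1.6991
378*A_v*sqrt(H_v) = 5698.8
Q = 2916.0 + 5698.8 = 8614.8 kW

8614.8 kW


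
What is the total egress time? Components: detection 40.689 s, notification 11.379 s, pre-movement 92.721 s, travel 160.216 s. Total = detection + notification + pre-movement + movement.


Total = 40.689 + 11.379 + 92.721 + 160.216 = 305.005 s

305.005 s


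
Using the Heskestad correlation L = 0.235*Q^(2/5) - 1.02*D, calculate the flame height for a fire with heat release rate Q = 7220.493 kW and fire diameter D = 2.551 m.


Q^(2/5) = 34.948
0.235 * Q^(2/5) = 8.2129
1.02 * D = 2.6020
L = 5.6108 m

5.6108 m


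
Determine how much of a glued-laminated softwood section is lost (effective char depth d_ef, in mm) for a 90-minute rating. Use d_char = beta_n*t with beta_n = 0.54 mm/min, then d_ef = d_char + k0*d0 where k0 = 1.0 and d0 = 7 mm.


d_char = 0.54 * 90 = 48.6 mm
d_ef = 48.6 + 1.0*7 = 55.6 mm

55.6 mm


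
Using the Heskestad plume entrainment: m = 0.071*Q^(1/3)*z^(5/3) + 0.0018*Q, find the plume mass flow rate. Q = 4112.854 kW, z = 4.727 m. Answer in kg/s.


Q^(1/3) = 16.022
z^(5/3) = 13.314
First term = 0.071 * 16.022 * 13.314 = 15.145
Second term = 0.0018 * 4112.854 = 7.4031
m = 22.549 kg/s

22.549 kg/s


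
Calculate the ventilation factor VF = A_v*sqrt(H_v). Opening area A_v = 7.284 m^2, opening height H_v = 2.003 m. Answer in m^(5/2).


sqrt(H_v) = 1.4153
VF = 7.284 * 1.4153 = 10.309 m^(5/2)

10.309 m^(5/2)


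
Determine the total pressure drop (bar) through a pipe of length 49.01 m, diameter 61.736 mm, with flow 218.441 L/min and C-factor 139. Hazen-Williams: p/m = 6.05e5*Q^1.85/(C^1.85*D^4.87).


Q^1.85 = 21270
C^1.85 = 9216.7
D^4.87 = 5.2471e+08
p/m = 0.0026609 bar/m
p_total = 0.0026609 * 49.01 = 0.13041 bar

0.13041 bar


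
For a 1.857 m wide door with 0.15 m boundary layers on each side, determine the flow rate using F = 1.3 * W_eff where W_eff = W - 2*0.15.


W_eff = 1.857 - 0.30 = 1.557 m
F = 1.3 * 1.557 = 2.0241 persons/s

2.0241 persons/s


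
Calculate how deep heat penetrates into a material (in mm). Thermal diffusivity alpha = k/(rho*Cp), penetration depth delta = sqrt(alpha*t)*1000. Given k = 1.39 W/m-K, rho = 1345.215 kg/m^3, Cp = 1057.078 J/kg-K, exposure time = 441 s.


alpha = 1.39 / (1345.215 * 1057.078) = 9.7750e-07 m^2/s
alpha * t = 0.00043108
delta = sqrt(0.00043108) * 1000 = 20.762 mm

20.762 mm


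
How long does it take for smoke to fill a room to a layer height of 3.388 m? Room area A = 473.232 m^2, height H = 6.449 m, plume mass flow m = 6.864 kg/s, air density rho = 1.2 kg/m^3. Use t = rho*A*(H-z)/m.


H - z = 3.061 m
t = 1.2 * 473.232 * 3.061 / 6.864 = 253.25 s

253.25 s


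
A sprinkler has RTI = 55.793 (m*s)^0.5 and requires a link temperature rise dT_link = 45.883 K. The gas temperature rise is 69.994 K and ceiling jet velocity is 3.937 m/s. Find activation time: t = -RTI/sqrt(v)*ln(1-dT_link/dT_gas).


dT_link/dT_gas = 0.65553
ln(1 - 0.65553) = -1.0657
t = -55.793 / sqrt(3.937) * -1.0657 = 29.967 s

29.967 s


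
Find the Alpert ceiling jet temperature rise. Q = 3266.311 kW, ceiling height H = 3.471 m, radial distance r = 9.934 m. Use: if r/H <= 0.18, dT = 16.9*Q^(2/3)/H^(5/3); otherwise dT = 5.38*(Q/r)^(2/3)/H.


r/H = 9.934 / 3.471 = 2.8620
r/H > 0.18, so dT = 5.38*(Q/r)^(2/3)/H
Q/r = 328.80
(Q/r)^(2/3) = 47.638
dT = 5.38 * 47.638 / 3.471 = 73.839 K

73.839 K


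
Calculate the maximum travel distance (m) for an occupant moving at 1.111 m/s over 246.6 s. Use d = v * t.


d = 1.111 * 246.6 = 273.97 m

273.97 m


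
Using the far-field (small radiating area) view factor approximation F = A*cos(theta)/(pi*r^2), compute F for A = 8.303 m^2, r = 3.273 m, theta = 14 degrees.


cos(14 deg) = 0.97030
pi*r^2 = 33.654
F = 8.303 * 0.97030 / 33.654 = 0.23939

0.23939


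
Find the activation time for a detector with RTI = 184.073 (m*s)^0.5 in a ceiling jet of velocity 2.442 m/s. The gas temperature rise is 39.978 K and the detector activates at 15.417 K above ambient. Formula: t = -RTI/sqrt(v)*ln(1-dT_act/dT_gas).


dT_act/dT_gas = 0.38564
ln(1 - 0.38564) = -0.48717
t = -184.073 / sqrt(2.442) * -0.48717 = 57.385 s

57.385 s


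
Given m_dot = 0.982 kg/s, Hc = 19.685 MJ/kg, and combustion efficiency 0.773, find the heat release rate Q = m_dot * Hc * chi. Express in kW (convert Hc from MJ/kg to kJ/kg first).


Hc = 19.685 MJ/kg = 19.685 * 1000 kJ/kg = 19685 kJ/kg
Q = 0.982 kg/s * 19685 kJ/kg * 0.773 = 14943 kW

14943 kW


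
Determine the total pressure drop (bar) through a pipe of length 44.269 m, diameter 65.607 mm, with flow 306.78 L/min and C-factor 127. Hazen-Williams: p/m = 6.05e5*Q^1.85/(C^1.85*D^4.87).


Q^1.85 = 39869
C^1.85 = 7799.0
D^4.87 = 7.0558e+08
p/m = 0.0043833 bar/m
p_total = 0.0043833 * 44.269 = 0.19404 bar

0.19404 bar


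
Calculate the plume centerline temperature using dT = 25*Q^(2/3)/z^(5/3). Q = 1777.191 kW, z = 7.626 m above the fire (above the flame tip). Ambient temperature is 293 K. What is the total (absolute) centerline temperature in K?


Q^(2/3) = 146.72
z^(5/3) = 29.546
dT = 25 * 146.72 / 29.546 = 124.15 K
T = 293 + 124.15 = 417.15 K

417.15 K


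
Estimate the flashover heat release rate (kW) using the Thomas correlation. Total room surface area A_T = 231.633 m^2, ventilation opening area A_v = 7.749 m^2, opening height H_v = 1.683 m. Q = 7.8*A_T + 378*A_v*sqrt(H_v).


7.8*A_T = 1806.7
sqrt(H_v) = 1.2973
378*A_v*sqrt(H_v) = 3800.0
Q = 1806.7 + 3800.0 = 5606.7 kW

5606.7 kW


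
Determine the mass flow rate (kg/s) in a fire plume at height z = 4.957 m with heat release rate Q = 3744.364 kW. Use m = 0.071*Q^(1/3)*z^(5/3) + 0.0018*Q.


Q^(1/3) = 15.528
z^(5/3) = 14.411
First term = 0.071 * 15.528 * 14.411 = 15.888
Second term = 0.0018 * 3744.364 = 6.7399
m = 22.628 kg/s

22.628 kg/s


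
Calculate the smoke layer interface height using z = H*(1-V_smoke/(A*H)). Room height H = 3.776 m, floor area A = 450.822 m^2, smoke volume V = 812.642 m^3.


V/(A*H) = 0.47738
1 - 0.47738 = 0.52262
z = 3.776 * 0.52262 = 1.9734 m

1.9734 m


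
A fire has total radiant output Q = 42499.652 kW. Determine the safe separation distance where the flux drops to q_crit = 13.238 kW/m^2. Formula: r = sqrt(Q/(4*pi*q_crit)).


4*pi*q_crit = 166.35
Q/(4*pi*q_crit) = 255.48
r = sqrt(255.48) = 15.984 m

15.984 m


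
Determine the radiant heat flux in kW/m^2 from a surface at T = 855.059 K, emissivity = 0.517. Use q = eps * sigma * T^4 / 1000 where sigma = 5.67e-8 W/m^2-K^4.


T^4 = 5.3455e+11
q = 0.517 * 5.67e-8 * 5.3455e+11 / 1000 = 15.670 kW/m^2

15.670 kW/m^2


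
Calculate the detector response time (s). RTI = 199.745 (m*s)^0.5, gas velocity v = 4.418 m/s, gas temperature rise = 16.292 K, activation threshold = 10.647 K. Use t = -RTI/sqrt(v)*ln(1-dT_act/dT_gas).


dT_act/dT_gas = 0.65351
ln(1 - 0.65351) = -1.0599
t = -199.745 / sqrt(4.418) * -1.0599 = 100.72 s

100.72 s


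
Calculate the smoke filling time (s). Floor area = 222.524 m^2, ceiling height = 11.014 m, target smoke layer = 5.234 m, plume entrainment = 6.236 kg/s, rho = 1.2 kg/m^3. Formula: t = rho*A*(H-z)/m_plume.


H - z = 5.78 m
t = 1.2 * 222.524 * 5.78 / 6.236 = 247.50 s

247.50 s


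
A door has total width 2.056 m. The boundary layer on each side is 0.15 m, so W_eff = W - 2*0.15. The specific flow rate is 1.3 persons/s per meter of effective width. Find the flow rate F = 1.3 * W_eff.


W_eff = 2.056 - 0.30 = 1.756 m
F = 1.3 * 1.756 = 2.2828 persons/s

2.2828 persons/s


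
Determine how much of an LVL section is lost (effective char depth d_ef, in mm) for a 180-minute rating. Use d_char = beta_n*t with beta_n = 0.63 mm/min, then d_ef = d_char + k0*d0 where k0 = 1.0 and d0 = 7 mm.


d_char = 0.63 * 180 = 113.4 mm
d_ef = 113.4 + 1.0*7 = 120.4 mm

120.4 mm


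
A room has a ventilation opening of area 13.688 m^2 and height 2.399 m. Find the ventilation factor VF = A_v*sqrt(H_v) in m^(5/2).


sqrt(H_v) = 1.5489
VF = 13.688 * 1.5489 = 21.201 m^(5/2)

21.201 m^(5/2)


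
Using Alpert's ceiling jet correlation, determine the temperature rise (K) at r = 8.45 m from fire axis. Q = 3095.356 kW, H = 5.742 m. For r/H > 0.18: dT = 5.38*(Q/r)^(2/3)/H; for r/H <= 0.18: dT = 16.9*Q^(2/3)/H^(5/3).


r/H = 8.45 / 5.742 = 1.4716
r/H > 0.18, so dT = 5.38*(Q/r)^(2/3)/H
Q/r = 366.31
(Q/r)^(2/3) = 51.196
dT = 5.38 * 51.196 / 5.742 = 47.968 K

47.968 K


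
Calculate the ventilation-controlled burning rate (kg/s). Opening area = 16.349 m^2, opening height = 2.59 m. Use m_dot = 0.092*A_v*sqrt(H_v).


sqrt(H_v) = 1.6093
m_dot = 0.092 * 16.349 * 1.6093 = 2.4206 kg/s

2.4206 kg/s


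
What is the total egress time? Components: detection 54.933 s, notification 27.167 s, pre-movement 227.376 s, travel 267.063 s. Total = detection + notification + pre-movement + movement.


Total = 54.933 + 27.167 + 227.376 + 267.063 = 576.539 s

576.539 s


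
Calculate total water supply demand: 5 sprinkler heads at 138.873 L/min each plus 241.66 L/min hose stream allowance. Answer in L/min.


Sprinkler demand = 5 * 138.873 = 694.365 L/min
Total = 694.365 + 241.66 = 936.025 L/min

936.025 L/min


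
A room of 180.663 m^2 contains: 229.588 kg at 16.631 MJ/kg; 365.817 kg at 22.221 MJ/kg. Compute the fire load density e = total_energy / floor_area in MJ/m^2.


Total energy = 229.588*16.631 + 365.817*22.221
= 3818.278 + 8128.820
= 11947.10 MJ
e = 11947.10 / 180.663 = 66.129 MJ/m^2

66.129 MJ/m^2


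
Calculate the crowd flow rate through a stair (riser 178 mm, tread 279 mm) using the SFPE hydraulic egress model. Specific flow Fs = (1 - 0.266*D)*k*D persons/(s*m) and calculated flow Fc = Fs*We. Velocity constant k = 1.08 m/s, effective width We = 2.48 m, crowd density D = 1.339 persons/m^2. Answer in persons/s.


1 - 0.266*D = 1 - 0.266*1.339 = 0.64383
Fs = 0.64383 * 1.08 * 1.339 = 0.93105 persons/(s*m)
Fc = 0.93105 * 2.48 = 2.3090 persons/s

2.3090 persons/s


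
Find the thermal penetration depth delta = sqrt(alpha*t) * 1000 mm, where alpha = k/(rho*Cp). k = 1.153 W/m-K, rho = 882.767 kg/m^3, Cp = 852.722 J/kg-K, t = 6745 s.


alpha = 1.153 / (882.767 * 852.722) = 1.5317e-06 m^2/s
alpha * t = 0.010331
delta = sqrt(0.010331) * 1000 = 101.64 mm

101.64 mm


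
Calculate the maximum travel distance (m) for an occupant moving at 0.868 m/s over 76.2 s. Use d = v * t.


d = 0.868 * 76.2 = 66.142 m

66.142 m


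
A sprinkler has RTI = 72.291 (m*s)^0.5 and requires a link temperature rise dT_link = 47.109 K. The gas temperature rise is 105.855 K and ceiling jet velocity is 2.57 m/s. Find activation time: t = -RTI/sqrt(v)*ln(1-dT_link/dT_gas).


dT_link/dT_gas = 0.44503
ln(1 - 0.44503) = -0.58885
t = -72.291 / sqrt(2.57) * -0.58885 = 26.553 s

26.553 s


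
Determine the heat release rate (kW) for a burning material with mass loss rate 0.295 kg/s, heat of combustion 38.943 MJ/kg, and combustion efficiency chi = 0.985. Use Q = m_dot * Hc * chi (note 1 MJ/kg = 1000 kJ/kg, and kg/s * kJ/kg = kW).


Hc = 38.943 MJ/kg = 38.943 * 1000 kJ/kg = 38943 kJ/kg
Q = 0.295 kg/s * 38943 kJ/kg * 0.985 = 11316 kW

11316 kW


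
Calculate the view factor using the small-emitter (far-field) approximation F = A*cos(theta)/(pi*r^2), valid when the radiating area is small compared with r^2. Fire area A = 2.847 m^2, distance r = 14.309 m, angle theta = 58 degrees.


cos(58 deg) = 0.52992
pi*r^2 = 643.23
F = 2.847 * 0.52992 / 643.23 = 0.0023455

0.0023455


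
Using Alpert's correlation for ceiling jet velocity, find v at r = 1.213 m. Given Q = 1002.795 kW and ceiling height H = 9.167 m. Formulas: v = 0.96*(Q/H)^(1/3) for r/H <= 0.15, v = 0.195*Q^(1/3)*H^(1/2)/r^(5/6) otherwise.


r/H = 1.213 / 9.167 = 0.13232
r/H <= 0.15, so v = 0.96*(Q/H)^(1/3)
Q/H = 109.39
(Q/H)^(1/3) = 4.7826
v = 0.96 * 4.7826 = 4.5913 m/s

4.5913 m/s


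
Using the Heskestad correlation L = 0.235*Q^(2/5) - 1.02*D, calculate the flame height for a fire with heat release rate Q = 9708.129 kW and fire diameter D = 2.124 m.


Q^(2/5) = 39.342
0.235 * Q^(2/5) = 9.2453
1.02 * D = 2.1665
L = 7.0788 m

7.0788 m


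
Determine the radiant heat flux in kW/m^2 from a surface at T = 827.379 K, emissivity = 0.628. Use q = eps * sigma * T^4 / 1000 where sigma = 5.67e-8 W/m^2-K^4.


T^4 = 4.6862e+11
q = 0.628 * 5.67e-8 * 4.6862e+11 / 1000 = 16.686 kW/m^2

16.686 kW/m^2


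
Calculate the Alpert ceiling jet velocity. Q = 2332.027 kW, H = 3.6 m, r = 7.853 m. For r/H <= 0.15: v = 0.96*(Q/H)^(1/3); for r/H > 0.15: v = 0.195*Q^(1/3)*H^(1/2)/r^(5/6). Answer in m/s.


r/H = 7.853 / 3.6 = 2.1814
r/H > 0.15, so v = 0.195*Q^(1/3)*H^(1/2)/r^(5/6)
Q^(1/3) = 13.261
H^(1/2) = 1.8974
r^(5/6) = 5.5701
v = 0.195 * 13.261 * 1.8974 / 5.5701 = 0.88085 m/s

0.88085 m/s


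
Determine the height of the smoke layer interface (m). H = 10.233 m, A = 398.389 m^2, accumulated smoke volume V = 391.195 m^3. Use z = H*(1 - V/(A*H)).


V/(A*H) = 0.095958
1 - 0.095958 = 0.90404
z = 10.233 * 0.90404 = 9.2511 m

9.2511 m


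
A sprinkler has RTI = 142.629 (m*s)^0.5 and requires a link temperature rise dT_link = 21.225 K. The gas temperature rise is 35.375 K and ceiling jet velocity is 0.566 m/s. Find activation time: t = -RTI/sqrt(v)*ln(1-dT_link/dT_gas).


dT_link/dT_gas = 0.6
ln(1 - 0.6) = -0.91629
t = -142.629 / sqrt(0.566) * -0.91629 = 173.71 s

173.71 s


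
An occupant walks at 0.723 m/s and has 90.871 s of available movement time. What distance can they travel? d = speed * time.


d = 0.723 * 90.871 = 65.700 m

65.700 m


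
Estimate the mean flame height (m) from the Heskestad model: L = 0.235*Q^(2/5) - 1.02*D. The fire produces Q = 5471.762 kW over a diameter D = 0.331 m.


Q^(2/5) = 31.279
0.235 * Q^(2/5) = 7.3505
1.02 * D = 0.33762
L = 7.0129 m

7.0129 m


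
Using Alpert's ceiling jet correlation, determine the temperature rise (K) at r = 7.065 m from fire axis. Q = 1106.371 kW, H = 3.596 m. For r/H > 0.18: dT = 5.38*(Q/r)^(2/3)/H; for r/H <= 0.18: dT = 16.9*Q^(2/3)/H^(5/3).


r/H = 7.065 / 3.596 = 1.9647
r/H > 0.18, so dT = 5.38*(Q/r)^(2/3)/H
Q/r = 156.60
(Q/r)^(2/3) = 29.053
dT = 5.38 * 29.053 / 3.596 = 43.467 K

43.467 K


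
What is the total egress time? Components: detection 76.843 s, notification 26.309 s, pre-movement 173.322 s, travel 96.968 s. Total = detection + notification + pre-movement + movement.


Total = 76.843 + 26.309 + 173.322 + 96.968 = 373.442 s

373.442 s


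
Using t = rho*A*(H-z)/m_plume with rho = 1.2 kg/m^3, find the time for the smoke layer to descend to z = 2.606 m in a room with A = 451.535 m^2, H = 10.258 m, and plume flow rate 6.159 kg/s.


H - z = 7.652 m
t = 1.2 * 451.535 * 7.652 / 6.159 = 673.19 s

673.19 s


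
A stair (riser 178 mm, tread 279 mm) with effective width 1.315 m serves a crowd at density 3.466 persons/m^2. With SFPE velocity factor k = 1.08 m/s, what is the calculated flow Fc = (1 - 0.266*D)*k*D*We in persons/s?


1 - 0.266*D = 1 - 0.266*3.466 = 0.078044
Fs = 0.078044 * 1.08 * 3.466 = 0.29214 persons/(s*m)
Fc = 0.29214 * 1.315 = 0.38416 persons/s

0.38416 persons/s


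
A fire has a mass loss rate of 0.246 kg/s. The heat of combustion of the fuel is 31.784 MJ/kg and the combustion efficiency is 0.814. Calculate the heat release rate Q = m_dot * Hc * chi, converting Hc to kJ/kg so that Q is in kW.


Hc = 31.784 MJ/kg = 31.784 * 1000 kJ/kg = 31784 kJ/kg
Q = 0.246 kg/s * 31784 kJ/kg * 0.814 = 6364.6 kW

6364.6 kW


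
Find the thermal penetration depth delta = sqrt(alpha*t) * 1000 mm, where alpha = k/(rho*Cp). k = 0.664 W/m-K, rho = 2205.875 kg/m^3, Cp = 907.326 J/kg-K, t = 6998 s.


alpha = 0.664 / (2205.875 * 907.326) = 3.3176e-07 m^2/s
alpha * t = 0.0023217
delta = sqrt(0.0023217) * 1000 = 48.184 mm

48.184 mm


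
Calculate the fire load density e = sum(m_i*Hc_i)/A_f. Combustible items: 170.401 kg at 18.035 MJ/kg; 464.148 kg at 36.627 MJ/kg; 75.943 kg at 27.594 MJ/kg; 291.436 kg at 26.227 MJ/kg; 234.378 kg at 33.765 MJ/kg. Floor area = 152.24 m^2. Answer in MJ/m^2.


Total energy = 170.401*18.035 + 464.148*36.627 + 75.943*27.594 + 291.436*26.227 + 234.378*33.765
= 3073.182 + 17000.35 + 2095.571 + 7643.492 + 7913.773
= 37726.37 MJ
e = 37726.37 / 152.24 = 247.81 MJ/m^2

247.81 MJ/m^2


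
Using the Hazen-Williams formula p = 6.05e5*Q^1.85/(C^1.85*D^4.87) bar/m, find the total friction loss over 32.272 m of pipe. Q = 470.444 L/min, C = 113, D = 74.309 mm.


Q^1.85 = 87931
C^1.85 = 6283.4
D^4.87 = 1.2941e+09
p/m = 0.0065423 bar/m
p_total = 0.0065423 * 32.272 = 0.21113 bar

0.21113 bar


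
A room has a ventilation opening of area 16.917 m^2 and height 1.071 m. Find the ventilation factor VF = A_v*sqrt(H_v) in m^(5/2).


sqrt(H_v) = 1.0349
VF = 16.917 * 1.0349 = 17.507 m^(5/2)

17.507 m^(5/2)


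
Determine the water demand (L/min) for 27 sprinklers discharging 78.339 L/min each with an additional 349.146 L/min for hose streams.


Sprinkler demand = 27 * 78.339 = 2115.153 L/min
Total = 2115.153 + 349.146 = 2464.299 L/min

2464.299 L/min


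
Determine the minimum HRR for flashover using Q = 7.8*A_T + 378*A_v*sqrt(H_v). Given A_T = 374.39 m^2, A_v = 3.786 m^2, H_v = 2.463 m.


7.8*A_T = 2920.242
sqrt(H_v) = 1.5694
378*A_v*sqrt(H_v) = 2246.0
Q = 2920.242 + 2246.0 = 5166.2 kW

5166.2 kW


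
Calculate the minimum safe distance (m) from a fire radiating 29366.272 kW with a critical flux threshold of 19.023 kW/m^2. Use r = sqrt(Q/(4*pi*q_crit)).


4*pi*q_crit = 239.05
Q/(4*pi*q_crit) = 122.85
r = sqrt(122.85) = 11.084 m

11.084 m


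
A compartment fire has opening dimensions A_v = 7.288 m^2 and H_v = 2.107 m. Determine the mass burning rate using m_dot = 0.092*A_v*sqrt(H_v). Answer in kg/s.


sqrt(H_v) = 1.4516
m_dot = 0.092 * 7.288 * 1.4516 = 0.97326 kg/s

0.97326 kg/s


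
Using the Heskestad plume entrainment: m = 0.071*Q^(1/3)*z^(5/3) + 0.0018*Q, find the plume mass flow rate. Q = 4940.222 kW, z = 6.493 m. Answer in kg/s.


Q^(1/3) = 17.031
z^(5/3) = 22.598
First term = 0.071 * 17.031 * 22.598 = 27.326
Second term = 0.0018 * 4940.222 = 8.8924
m = 36.219 kg/s

36.219 kg/s


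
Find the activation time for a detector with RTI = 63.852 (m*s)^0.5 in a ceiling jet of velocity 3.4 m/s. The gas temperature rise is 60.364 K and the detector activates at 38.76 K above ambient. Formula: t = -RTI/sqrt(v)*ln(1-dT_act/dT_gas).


dT_act/dT_gas = 0.64210
ln(1 - 0.64210) = -1.0275
t = -63.852 / sqrt(3.4) * -1.0275 = 35.581 s

35.581 s


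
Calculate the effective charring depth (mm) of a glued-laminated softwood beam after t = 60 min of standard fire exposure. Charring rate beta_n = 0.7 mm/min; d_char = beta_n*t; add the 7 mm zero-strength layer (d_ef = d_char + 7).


d_char = 0.7 * 60 = 42 mm
d_ef = 42 + 1.0*7 = 49 mm

49 mm


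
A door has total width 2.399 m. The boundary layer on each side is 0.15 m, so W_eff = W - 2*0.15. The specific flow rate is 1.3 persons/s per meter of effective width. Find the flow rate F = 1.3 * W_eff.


W_eff = 2.399 - 0.30 = 2.099 m
F = 1.3 * 2.099 = 2.7287 persons/s

2.7287 persons/s


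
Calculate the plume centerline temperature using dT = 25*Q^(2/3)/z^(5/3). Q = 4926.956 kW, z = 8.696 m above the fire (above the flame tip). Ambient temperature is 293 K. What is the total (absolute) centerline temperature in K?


Q^(2/3) = 289.55
z^(5/3) = 36.773
dT = 25 * 289.55 / 36.773 = 196.85 K
T = 293 + 196.85 = 489.85 K

489.85 K
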